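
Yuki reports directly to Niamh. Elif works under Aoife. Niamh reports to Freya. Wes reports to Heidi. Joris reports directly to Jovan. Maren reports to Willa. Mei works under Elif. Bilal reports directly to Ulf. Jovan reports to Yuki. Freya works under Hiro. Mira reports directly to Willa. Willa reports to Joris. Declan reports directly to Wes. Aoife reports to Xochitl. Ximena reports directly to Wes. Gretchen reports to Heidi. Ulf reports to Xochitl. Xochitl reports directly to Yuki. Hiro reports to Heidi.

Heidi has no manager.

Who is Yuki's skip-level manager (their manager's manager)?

Yuki reports to Niamh, and Niamh reports to Freya. So Yuki's skip-level manager is Freya.

Freya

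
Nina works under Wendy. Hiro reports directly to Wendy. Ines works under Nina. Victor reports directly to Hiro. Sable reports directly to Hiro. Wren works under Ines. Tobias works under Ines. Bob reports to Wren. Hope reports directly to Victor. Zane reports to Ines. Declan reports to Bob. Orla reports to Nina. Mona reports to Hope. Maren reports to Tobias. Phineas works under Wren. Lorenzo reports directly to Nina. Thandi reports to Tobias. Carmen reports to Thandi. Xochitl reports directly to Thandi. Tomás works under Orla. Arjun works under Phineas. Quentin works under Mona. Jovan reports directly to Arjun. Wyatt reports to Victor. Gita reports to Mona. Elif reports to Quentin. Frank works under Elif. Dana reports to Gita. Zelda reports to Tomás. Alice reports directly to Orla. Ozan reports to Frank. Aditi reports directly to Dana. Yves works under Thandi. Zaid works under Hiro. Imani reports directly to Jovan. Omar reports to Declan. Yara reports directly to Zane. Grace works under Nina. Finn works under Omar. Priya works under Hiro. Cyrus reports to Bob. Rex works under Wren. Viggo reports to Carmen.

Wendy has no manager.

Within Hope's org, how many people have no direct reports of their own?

2

The people in Hope's organization with no one reporting to them are Aditi, Ozan. That is 2.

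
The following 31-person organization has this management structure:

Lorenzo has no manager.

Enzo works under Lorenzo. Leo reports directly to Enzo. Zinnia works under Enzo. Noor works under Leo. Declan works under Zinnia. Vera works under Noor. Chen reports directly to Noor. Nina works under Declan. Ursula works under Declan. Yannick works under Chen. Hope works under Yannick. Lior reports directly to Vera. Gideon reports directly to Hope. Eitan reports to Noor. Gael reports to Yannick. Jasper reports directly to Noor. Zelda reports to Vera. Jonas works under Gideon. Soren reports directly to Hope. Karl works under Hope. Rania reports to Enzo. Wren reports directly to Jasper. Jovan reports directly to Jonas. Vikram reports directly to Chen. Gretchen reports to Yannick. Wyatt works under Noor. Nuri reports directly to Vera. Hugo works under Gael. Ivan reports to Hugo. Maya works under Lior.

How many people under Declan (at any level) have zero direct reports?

The people in Declan's organization with no one reporting to them are Ursula, Nina. That is 2.

2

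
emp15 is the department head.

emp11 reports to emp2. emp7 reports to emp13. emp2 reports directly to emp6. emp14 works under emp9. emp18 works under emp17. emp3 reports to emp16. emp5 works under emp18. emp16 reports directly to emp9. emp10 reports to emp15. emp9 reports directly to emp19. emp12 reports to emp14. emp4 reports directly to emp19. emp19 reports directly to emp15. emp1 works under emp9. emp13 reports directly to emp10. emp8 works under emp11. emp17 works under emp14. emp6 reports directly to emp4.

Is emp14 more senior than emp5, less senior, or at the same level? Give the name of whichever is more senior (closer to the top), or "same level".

emp14

emp14 is 3 levels below emp15; emp5 is 6. emp14 is higher.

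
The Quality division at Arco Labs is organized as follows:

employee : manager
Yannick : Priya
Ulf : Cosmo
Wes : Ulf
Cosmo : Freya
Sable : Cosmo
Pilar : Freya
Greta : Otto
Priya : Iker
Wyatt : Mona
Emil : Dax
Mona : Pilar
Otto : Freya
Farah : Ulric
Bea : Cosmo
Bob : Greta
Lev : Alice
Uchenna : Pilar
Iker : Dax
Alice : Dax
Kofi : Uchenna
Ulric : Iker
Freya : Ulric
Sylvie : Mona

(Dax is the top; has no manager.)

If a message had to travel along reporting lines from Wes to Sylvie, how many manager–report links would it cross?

6

Wes is 3 levels below Freya, and Sylvie is 3 levels below Freya (their lowest common manager). The shortest path runs up from Wes to Freya and back down to Sylvie: 3 + 3 = 6 links.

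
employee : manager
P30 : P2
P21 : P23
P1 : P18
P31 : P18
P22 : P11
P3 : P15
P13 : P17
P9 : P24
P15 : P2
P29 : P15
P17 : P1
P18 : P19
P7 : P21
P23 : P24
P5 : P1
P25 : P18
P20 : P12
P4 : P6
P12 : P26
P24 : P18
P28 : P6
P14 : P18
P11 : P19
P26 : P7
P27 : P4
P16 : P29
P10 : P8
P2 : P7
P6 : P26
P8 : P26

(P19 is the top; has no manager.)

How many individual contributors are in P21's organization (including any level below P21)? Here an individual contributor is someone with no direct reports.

7

The people in P21's organization with no one reporting to them are P20, P28, P27, P10, P30, P16, P3. That is 7.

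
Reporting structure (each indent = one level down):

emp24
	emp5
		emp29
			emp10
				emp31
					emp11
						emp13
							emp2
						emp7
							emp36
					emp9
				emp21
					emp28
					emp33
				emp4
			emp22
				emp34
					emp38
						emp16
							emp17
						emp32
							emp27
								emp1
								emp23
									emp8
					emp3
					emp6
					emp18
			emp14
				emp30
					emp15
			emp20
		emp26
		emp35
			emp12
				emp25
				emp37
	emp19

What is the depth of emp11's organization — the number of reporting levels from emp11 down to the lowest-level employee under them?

The longest chain under emp11 runs emp11 → emp7 → emp36, which is 2 levels below emp11.

2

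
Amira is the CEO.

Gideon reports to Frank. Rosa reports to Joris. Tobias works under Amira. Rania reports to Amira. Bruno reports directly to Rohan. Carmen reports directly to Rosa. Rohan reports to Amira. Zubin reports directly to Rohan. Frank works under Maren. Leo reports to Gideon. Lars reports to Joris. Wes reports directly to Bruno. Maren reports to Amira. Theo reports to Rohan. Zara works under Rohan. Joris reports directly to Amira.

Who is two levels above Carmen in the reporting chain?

Carmen reports to Rosa, and Rosa reports to Joris. So Carmen's skip-level manager is Joris.

Joris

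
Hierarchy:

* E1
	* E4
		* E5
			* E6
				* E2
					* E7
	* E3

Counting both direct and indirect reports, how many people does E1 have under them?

6

E1 directly manages E4, E3. Under E4: E5, E6, E2, E7 (4). E3 has no reports. So E1's organization is 2 direct reports plus everyone under them: 5 + 1 = 6.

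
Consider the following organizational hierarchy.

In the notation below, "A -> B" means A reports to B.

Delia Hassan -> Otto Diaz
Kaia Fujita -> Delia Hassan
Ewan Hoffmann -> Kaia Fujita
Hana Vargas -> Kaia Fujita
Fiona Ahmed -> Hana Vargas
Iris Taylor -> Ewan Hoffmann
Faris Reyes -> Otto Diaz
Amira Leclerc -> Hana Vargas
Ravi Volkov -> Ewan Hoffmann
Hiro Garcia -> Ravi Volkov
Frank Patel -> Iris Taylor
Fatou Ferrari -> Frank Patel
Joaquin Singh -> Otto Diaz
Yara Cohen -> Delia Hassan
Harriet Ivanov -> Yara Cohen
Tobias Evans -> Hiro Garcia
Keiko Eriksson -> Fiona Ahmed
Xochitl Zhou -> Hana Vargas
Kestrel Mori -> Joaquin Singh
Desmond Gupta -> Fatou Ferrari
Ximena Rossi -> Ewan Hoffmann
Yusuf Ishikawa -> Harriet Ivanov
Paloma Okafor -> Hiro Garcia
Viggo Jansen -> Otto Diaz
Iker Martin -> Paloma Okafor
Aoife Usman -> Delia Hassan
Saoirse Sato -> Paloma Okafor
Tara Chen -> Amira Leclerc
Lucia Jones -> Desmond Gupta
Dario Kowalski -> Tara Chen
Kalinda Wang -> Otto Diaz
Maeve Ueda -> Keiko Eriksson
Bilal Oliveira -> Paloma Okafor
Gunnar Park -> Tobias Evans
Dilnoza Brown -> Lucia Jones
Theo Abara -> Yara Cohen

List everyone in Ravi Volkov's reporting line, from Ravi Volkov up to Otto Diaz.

Ravi Volkov reports to Ewan Hoffmann. Ewan Hoffmann reports to Kaia Fujita. Kaia Fujita reports to Delia Hassan. Delia Hassan reports to Otto Diaz. Otto Diaz is at the top.

Ravi Volkov -> Ewan Hoffmann -> Kaia Fujita -> Delia Hassan -> Otto Diaz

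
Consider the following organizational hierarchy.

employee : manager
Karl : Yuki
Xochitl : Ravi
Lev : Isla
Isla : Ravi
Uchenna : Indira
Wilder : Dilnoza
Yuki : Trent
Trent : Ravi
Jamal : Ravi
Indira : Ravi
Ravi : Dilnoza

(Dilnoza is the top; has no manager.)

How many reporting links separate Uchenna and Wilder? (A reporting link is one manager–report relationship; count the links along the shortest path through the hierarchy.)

4

Uchenna is 3 levels below Dilnoza, and Wilder is 1 level below Dilnoza (their lowest common manager). The shortest path runs up from Uchenna to Dilnoza and back down to Wilder: 3 + 1 = 4 links.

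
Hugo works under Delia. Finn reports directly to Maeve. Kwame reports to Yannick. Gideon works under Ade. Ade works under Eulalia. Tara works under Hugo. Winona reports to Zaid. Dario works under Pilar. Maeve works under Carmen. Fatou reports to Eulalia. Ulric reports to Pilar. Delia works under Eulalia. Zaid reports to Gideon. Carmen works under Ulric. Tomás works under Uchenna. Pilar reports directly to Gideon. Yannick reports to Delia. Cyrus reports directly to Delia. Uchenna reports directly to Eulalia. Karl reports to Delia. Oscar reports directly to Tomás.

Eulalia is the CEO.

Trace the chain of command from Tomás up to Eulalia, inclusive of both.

Tomás -> Uchenna -> Eulalia

Tomás reports to Uchenna. Uchenna reports to Eulalia. Eulalia is at the top.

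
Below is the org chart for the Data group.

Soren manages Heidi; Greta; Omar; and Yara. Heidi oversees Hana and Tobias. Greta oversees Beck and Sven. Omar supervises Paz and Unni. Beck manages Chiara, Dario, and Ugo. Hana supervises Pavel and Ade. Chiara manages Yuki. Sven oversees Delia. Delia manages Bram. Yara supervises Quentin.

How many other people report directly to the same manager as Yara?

Yara reports to Soren. Soren's other direct reports are Heidi, Greta, Omar — 3 peers.

3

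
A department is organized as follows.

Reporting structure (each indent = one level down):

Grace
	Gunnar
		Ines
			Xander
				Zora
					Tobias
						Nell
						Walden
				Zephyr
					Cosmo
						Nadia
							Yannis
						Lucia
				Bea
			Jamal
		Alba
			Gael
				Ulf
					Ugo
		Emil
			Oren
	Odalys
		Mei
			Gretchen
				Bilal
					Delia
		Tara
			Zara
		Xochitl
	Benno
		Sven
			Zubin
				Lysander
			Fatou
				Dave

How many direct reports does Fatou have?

1

Fatou directly manages Dave. That is 1 direct report.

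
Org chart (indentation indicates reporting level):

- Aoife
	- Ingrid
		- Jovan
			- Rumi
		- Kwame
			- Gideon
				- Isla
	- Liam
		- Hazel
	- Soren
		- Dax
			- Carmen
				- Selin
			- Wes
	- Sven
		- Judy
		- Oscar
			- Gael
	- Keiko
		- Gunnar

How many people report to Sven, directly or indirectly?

Sven directly manages Judy, Oscar. Judy has no reports. Under Oscar: Gael (1). So Sven's organization is 2 direct reports plus everyone under them: 1 + 2 = 3.

3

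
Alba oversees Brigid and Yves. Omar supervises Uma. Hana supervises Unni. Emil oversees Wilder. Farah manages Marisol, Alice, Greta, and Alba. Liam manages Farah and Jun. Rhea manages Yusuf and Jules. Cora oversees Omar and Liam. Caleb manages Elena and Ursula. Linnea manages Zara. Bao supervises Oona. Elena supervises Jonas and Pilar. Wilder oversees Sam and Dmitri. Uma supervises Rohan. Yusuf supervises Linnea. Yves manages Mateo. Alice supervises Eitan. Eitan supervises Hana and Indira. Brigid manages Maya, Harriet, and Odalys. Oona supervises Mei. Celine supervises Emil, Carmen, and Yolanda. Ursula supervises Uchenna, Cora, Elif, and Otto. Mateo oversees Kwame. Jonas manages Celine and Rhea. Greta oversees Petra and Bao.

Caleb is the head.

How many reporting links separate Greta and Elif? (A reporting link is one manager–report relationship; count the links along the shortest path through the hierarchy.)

Greta is 4 levels below Ursula, and Elif is 1 level below Ursula (their lowest common manager). The shortest path runs up from Greta to Ursula and back down to Elif: 4 + 1 = 5 links.

5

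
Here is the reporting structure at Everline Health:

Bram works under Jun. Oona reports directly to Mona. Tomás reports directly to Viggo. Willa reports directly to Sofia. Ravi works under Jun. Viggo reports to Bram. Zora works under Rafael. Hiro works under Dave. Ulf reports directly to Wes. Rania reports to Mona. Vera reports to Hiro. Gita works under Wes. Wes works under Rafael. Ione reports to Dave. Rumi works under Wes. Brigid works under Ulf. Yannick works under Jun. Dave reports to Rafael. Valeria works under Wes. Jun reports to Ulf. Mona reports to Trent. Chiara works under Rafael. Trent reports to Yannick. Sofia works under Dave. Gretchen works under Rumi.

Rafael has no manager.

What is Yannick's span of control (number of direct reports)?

1

Yannick directly manages Trent. That is 1 direct report.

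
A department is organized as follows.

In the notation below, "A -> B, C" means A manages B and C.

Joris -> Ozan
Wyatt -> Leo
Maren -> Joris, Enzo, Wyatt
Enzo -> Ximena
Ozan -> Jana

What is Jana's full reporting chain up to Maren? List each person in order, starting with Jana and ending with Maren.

Jana reports to Ozan. Ozan reports to Joris. Joris reports to Maren. Maren is at the top.

Jana -> Ozan -> Joris -> Maren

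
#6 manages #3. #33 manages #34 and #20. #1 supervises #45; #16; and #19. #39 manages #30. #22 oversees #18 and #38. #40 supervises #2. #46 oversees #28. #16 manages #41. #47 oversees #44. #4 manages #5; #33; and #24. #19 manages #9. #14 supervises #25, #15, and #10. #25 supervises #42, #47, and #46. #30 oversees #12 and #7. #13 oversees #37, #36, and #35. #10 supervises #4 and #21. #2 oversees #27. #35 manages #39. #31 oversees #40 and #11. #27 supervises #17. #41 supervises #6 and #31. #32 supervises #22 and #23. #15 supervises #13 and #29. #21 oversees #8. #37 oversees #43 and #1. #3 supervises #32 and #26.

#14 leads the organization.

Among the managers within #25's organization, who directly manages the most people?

Direct-report counts within #25's organization: #25 has 3; #46 has 1; #47 has 1. The largest is 3, held by #25.

#25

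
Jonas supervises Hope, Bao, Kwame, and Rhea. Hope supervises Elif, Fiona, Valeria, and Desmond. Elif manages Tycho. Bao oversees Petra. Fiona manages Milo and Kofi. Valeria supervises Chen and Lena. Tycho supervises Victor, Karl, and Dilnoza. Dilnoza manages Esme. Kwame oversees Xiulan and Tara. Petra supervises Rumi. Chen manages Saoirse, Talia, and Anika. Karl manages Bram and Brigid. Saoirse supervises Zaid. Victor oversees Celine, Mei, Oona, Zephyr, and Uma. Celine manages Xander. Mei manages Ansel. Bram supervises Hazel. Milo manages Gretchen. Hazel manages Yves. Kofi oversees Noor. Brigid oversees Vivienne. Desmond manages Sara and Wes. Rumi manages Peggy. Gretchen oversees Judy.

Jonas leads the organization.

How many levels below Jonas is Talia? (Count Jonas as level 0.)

Chain from Talia up to Jonas: Talia → Chen → Valeria → Hope → Jonas. That is 4 steps up, so Talia is 4 levels below Jonas.

4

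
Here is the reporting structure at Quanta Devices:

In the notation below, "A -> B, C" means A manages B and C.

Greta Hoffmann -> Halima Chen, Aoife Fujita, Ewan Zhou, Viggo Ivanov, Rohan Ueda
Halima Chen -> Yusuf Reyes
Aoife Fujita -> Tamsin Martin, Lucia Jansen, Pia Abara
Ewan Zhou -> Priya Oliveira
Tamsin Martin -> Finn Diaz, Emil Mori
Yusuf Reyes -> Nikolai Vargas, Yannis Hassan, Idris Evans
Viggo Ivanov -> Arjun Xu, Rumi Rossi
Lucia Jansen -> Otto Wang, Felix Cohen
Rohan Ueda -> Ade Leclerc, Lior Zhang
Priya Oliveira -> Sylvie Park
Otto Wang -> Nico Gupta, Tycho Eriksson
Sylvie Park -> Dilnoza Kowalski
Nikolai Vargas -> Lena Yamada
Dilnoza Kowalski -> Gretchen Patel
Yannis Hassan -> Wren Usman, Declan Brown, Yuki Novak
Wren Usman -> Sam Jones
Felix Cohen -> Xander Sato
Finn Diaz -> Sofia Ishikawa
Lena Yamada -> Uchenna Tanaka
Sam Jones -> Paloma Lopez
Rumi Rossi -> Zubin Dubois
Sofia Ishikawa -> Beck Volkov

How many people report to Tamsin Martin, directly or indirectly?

Tamsin Martin directly manages Finn Diaz, Emil Mori. Under Finn Diaz: Sofia Ishikawa, Beck Volkov (2). Emil Mori has no reports. So Tamsin Martin's organization is 2 direct reports plus everyone under them: 3 + 1 = 4.

4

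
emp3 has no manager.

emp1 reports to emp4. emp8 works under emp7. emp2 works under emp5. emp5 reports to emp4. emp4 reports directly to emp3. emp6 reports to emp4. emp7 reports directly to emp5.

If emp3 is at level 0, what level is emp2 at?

3

Chain from emp2 up to emp3: emp2 → emp5 → emp4 → emp3. That is 3 steps up, so emp2 is 3 levels below emp3.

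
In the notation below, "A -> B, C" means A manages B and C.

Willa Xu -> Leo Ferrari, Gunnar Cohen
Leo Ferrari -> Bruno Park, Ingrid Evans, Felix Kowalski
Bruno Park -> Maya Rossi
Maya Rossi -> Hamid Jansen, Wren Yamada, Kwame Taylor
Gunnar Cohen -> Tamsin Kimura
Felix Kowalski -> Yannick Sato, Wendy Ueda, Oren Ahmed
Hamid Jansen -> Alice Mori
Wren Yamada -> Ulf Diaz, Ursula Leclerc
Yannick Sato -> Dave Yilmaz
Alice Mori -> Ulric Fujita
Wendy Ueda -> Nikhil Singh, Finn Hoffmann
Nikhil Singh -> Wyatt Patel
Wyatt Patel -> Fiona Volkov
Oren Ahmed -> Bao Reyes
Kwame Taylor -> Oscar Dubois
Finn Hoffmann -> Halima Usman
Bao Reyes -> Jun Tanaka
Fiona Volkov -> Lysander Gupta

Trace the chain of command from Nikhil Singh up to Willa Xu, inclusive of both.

Nikhil Singh -> Wendy Ueda -> Felix Kowalski -> Leo Ferrari -> Willa Xu

Nikhil Singh reports to Wendy Ueda. Wendy Ueda reports to Felix Kowalski. Felix Kowalski reports to Leo Ferrari. Leo Ferrari reports to Willa Xu. Willa Xu is at the top.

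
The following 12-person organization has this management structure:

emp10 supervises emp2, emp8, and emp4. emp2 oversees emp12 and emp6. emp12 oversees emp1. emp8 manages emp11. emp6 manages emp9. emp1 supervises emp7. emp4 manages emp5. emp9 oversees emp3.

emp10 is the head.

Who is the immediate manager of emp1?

emp1 reports directly to emp12.

emp12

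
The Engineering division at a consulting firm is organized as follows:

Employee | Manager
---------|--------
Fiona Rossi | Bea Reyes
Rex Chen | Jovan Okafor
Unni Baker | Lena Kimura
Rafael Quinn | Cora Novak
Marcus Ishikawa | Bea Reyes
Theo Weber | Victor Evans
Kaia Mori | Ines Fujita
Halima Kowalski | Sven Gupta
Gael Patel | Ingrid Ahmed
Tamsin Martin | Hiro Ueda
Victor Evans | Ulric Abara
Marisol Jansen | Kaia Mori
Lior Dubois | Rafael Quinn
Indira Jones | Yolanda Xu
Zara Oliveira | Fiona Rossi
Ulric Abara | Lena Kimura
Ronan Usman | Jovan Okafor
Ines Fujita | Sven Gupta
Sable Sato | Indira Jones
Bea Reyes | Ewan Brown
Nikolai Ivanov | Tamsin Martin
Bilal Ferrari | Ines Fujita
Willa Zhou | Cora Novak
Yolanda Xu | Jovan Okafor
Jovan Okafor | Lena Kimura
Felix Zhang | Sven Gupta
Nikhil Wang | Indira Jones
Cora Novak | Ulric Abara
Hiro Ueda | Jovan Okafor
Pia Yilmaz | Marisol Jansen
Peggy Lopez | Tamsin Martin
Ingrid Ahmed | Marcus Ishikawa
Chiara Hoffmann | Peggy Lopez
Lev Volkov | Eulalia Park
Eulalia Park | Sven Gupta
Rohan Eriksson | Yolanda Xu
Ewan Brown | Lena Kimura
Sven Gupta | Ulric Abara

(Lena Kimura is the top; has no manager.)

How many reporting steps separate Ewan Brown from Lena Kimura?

1

Chain from Ewan Brown up to Lena Kimura: Ewan Brown → Lena Kimura. That is 1 step up, so Ewan Brown is 1 level below Lena Kimura.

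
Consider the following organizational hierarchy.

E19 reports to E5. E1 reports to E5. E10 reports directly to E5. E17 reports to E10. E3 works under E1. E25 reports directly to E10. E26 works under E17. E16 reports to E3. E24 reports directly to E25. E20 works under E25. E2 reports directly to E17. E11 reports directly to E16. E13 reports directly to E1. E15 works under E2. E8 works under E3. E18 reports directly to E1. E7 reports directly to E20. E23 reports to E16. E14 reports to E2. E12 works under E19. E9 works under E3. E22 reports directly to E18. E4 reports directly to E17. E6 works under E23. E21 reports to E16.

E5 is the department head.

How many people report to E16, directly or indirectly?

4

E16 directly manages E11, E23, E21. E11 has no reports. Under E23: E6 (1). E21 has no reports. So E16's organization is 3 direct reports plus everyone under them: 1 + 2 + 1 = 4.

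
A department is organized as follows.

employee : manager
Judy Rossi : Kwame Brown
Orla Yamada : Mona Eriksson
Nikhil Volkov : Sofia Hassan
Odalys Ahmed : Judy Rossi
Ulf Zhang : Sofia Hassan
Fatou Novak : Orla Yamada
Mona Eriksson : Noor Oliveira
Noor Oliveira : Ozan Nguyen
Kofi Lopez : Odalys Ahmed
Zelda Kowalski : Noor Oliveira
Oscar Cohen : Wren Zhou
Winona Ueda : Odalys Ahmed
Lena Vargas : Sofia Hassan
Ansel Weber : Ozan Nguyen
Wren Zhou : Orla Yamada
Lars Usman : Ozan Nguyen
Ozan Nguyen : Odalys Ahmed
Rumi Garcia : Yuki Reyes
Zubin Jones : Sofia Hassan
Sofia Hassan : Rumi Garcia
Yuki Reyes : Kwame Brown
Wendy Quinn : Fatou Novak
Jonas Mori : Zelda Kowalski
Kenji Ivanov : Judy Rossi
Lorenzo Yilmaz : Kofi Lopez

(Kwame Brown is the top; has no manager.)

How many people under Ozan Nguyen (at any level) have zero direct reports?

The people in Ozan Nguyen's organization with no one reporting to them are Lars Usman, Ansel Weber, Oscar Cohen, Wendy Quinn, Jonas Mori. That is 5.

5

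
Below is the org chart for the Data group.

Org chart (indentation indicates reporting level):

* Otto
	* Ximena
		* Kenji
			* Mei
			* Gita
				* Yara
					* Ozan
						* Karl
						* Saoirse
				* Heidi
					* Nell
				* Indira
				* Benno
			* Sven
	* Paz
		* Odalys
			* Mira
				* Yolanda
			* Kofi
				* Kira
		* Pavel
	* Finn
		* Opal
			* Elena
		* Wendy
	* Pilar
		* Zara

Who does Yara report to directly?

Yara reports directly to Gita.

Gita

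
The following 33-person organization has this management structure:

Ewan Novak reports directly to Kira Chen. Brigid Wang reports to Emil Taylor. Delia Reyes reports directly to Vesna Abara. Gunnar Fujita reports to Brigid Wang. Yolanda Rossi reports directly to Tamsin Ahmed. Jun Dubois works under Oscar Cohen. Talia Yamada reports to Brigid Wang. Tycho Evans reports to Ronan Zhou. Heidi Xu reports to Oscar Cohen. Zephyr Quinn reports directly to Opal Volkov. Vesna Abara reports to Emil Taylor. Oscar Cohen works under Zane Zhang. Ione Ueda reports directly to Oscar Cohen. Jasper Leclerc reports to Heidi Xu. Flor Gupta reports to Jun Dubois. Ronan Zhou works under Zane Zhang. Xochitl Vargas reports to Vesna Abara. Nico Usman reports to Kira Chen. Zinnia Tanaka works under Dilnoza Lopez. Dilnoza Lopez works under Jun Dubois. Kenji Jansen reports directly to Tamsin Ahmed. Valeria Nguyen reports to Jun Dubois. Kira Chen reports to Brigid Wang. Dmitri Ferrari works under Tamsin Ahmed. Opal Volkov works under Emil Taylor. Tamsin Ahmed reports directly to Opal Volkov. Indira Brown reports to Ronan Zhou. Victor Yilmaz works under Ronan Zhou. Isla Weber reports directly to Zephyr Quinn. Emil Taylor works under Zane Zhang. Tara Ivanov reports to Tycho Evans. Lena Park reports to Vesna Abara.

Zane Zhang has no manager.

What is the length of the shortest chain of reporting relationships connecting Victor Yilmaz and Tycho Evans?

2

Victor Yilmaz is 1 level below Ronan Zhou, and Tycho Evans is 1 level below Ronan Zhou (their lowest common manager). The shortest path runs up from Victor Yilmaz to Ronan Zhou and back down to Tycho Evans: 1 + 1 = 2 links.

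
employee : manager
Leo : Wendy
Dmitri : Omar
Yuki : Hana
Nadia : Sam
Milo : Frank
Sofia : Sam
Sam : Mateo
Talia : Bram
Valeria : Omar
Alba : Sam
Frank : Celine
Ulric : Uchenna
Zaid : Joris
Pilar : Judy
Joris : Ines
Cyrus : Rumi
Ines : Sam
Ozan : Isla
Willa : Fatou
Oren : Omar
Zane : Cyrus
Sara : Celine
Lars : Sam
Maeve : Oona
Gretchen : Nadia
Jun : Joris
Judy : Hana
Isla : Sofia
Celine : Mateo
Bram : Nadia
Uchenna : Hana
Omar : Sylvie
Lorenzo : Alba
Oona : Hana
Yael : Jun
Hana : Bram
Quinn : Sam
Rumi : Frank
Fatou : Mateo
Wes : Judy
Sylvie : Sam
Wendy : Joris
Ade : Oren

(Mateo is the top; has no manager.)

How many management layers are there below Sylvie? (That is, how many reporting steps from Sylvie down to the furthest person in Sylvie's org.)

3

The longest chain under Sylvie runs Sylvie → Omar → Oren → Ade, which is 3 levels below Sylvie.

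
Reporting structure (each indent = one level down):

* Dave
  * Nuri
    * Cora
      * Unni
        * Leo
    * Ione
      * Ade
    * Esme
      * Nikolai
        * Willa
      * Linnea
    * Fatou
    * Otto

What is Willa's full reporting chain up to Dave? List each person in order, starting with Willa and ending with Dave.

Willa reports to Nikolai. Nikolai reports to Esme. Esme reports to Nuri. Nuri reports to Dave. Dave is at the top.

Willa -> Nikolai -> Esme -> Nuri -> Dave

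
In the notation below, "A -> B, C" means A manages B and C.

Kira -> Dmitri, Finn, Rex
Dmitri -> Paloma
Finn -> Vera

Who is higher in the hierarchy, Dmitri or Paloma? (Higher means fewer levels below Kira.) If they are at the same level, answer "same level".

Dmitri is 1 level below Kira; Paloma is 2. Dmitri is higher.

Dmitri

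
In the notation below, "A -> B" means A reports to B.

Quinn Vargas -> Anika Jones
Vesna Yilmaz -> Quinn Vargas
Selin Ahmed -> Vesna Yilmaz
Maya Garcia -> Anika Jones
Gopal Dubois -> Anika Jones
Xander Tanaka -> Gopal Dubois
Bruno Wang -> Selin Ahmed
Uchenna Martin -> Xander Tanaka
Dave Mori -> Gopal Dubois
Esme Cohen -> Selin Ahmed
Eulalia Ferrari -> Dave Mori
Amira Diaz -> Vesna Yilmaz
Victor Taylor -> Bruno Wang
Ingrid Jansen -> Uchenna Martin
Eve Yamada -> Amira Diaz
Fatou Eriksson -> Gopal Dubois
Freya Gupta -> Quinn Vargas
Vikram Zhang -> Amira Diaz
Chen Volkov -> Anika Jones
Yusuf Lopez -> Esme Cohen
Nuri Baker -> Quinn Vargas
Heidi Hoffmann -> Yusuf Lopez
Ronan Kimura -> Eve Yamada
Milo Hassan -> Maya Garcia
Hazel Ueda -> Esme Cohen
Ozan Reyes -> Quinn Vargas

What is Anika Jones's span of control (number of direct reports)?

4

Anika Jones directly manages Quinn Vargas, Maya Garcia, Gopal Dubois, Chen Volkov. That is 4 direct reports.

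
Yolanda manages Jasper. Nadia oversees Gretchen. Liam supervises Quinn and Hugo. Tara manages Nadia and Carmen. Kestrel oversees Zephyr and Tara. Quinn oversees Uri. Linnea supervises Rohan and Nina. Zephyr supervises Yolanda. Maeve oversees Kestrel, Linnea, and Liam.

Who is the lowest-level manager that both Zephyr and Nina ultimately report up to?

Maeve

Zephyr's chain of managers is Kestrel, Maeve. Nina's chain of managers is Linnea, Maeve. The first manager that appears in both chains is Maeve.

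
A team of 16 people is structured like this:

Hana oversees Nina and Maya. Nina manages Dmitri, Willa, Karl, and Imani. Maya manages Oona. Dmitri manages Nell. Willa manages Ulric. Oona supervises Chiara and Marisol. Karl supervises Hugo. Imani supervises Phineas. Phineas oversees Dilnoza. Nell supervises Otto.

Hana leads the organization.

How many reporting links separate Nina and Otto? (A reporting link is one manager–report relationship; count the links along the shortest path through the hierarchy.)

Otto is in Nina's organization: the chain from Otto up to Nina is Otto → Nell → Dmitri → Nina, which is 3 links.

3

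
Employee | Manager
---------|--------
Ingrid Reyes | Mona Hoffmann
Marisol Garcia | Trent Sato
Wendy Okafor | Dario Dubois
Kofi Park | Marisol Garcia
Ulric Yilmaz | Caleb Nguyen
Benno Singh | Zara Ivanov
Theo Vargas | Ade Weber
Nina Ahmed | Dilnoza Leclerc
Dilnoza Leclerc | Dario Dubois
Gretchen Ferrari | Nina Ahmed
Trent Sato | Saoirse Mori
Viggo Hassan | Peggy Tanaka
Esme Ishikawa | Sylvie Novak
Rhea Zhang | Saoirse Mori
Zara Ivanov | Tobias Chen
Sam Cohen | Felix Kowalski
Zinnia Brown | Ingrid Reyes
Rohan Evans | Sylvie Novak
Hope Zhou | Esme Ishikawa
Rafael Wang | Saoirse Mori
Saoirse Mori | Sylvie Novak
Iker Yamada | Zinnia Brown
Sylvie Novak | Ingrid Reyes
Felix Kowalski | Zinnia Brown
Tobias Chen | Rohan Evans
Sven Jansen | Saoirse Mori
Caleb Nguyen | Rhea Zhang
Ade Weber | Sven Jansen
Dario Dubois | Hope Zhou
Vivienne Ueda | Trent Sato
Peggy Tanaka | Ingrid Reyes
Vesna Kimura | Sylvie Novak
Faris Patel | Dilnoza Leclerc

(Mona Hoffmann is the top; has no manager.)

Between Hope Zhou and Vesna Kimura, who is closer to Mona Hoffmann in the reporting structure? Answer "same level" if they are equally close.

Vesna Kimura

Hope Zhou is 4 levels below Mona Hoffmann; Vesna Kimura is 3. Vesna Kimura is higher.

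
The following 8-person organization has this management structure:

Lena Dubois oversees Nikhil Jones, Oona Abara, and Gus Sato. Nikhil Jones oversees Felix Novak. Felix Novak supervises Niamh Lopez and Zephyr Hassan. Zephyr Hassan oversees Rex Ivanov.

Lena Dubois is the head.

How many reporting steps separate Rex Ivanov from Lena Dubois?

Chain from Rex Ivanov up to Lena Dubois: Rex Ivanov → Zephyr Hassan → Felix Novak → Nikhil Jones → Lena Dubois. That is 4 steps up, so Rex Ivanov is 4 levels below Lena Dubois.

4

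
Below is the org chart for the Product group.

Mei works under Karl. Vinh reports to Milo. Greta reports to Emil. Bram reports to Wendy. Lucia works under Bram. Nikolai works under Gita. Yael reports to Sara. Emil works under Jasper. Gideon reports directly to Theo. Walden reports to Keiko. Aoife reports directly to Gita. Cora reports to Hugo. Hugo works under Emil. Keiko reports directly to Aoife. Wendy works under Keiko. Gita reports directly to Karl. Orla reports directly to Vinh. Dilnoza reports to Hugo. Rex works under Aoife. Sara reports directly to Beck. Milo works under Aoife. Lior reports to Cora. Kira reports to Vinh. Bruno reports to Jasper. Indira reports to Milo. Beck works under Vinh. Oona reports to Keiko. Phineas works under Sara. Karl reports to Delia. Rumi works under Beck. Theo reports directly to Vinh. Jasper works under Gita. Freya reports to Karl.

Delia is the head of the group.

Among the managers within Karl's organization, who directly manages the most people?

Vinh

Direct-report counts within Karl's organization: Karl has 3; Gita has 3; Jasper has 2; Emil has 2; Hugo has 2; Cora has 1; Aoife has 3; Keiko has 3; Wendy has 1; Bram has 1; Milo has 2; Vinh has 4; Theo has 1; Beck has 2; Sara has 2. The largest is 4, held by Vinh.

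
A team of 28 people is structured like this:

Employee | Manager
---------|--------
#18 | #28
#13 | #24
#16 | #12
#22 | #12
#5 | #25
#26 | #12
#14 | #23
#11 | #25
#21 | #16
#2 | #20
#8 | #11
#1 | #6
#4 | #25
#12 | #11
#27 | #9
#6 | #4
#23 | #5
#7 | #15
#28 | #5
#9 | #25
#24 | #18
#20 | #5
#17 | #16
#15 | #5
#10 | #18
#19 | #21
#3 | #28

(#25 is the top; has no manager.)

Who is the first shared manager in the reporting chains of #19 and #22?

#19's chain of managers is #21, #16, #12, #11, #25. #22's chain of managers is #12, #11, #25. The first manager that appears in both chains is #12.

#12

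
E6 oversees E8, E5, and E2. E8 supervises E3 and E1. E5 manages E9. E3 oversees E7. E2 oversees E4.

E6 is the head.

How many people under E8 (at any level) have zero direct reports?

The people in E8's organization with no one reporting to them are E1, E7. That is 2.

2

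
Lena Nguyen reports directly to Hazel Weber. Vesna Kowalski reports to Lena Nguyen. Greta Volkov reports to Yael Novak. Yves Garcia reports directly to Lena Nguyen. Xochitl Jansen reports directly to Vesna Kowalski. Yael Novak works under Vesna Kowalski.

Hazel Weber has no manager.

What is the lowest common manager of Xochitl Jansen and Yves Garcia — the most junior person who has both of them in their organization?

Lena Nguyen

Xochitl Jansen's chain of managers is Vesna Kowalski, Lena Nguyen, Hazel Weber. Yves Garcia's chain of managers is Lena Nguyen, Hazel Weber. The first manager that appears in both chains is Lena Nguyen.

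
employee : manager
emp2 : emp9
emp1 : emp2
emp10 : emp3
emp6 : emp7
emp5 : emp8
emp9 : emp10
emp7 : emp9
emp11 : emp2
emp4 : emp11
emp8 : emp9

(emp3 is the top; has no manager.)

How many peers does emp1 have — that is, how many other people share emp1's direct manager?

1

emp1 reports to emp2. emp2's other direct reports are emp11 — 1 peer.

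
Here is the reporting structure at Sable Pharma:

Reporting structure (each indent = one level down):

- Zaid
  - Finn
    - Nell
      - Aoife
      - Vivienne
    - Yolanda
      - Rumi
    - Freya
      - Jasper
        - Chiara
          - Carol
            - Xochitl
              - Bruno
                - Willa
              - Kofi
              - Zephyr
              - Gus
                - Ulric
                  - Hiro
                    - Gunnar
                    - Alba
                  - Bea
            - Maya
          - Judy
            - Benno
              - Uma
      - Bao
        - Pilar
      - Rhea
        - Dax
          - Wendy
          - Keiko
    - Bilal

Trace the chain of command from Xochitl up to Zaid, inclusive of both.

Xochitl reports to Carol. Carol reports to Chiara. Chiara reports to Jasper. Jasper reports to Freya. Freya reports to Finn. Finn reports to Zaid. Zaid is at the top.

Xochitl -> Carol -> Chiara -> Jasper -> Freya -> Finn -> Zaid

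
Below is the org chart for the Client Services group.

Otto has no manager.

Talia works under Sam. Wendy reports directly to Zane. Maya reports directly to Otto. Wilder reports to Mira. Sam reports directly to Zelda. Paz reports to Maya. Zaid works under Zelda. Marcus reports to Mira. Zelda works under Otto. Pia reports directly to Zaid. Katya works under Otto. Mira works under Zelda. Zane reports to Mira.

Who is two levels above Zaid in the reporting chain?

Otto

Zaid reports to Zelda, and Zelda reports to Otto. So Zaid's skip-level manager is Otto.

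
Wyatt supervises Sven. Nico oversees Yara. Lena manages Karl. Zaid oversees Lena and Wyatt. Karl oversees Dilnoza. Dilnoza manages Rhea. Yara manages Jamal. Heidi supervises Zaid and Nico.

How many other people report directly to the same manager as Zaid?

Zaid reports to Heidi. Heidi's other direct reports are Nico — 1 peer.

1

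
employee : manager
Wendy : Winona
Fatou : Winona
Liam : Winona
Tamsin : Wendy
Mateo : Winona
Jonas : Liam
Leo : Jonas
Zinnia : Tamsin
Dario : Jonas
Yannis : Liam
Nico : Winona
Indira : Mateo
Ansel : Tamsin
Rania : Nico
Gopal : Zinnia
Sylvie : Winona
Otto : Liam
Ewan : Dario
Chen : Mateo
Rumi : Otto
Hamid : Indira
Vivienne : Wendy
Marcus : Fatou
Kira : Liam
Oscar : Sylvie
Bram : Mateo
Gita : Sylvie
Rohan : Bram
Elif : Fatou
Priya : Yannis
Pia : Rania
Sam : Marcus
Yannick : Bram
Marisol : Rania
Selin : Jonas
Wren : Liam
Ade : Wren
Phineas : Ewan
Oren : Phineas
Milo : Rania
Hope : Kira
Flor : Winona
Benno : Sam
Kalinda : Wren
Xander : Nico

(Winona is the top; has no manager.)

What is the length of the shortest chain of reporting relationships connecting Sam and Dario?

6

Sam is 3 levels below Winona, and Dario is 3 levels below Winona (their lowest common manager). The shortest path runs up from Sam to Winona and back down to Dario: 3 + 3 = 6 links.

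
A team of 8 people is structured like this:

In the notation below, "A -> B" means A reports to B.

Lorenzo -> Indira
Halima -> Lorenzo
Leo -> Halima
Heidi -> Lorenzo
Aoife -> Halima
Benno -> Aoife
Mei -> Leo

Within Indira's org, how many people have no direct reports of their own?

The people in Indira's organization with no one reporting to them are Heidi, Benno, Mei. That is 3.

3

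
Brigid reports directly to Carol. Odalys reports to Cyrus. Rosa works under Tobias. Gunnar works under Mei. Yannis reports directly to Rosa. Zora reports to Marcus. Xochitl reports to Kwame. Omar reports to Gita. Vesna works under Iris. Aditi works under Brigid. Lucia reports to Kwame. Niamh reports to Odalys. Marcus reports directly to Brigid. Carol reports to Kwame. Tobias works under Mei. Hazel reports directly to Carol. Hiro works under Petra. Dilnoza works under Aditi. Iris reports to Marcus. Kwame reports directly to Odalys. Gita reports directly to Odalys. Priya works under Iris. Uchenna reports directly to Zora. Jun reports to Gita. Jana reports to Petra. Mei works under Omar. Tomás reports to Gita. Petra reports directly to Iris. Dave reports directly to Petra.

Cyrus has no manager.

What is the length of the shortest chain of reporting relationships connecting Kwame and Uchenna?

5

Uchenna is in Kwame's organization: the chain from Uchenna up to Kwame is Uchenna → Zora → Marcus → Brigid → Carol → Kwame, which is 5 links.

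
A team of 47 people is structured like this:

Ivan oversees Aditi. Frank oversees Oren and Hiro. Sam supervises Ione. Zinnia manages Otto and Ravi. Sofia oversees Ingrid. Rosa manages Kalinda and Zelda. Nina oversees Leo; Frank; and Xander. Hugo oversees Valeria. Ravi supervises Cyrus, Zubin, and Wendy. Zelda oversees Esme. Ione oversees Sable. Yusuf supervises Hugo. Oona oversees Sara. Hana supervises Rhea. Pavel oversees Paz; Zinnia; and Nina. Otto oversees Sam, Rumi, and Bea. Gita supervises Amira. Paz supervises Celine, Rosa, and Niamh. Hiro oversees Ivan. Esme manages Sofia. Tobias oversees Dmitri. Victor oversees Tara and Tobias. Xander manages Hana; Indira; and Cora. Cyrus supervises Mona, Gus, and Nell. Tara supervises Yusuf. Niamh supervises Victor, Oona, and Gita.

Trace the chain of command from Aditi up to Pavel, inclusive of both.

Aditi -> Ivan -> Hiro -> Frank -> Nina -> Pavel

Aditi reports to Ivan. Ivan reports to Hiro. Hiro reports to Frank. Frank reports to Nina. Nina reports to Pavel. Pavel is at the top.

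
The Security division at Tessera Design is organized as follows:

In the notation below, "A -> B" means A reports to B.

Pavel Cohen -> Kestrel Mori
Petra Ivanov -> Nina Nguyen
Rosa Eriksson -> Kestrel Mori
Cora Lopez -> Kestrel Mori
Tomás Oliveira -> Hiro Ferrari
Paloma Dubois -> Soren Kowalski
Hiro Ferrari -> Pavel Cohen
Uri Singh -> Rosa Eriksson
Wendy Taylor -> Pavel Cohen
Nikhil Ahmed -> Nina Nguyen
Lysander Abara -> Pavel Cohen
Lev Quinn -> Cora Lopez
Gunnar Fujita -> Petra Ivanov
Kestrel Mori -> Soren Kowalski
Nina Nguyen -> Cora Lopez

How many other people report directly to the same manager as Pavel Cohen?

2

Pavel Cohen reports to Kestrel Mori. Kestrel Mori's other direct reports are Rosa Eriksson, Cora Lopez — 2 peers.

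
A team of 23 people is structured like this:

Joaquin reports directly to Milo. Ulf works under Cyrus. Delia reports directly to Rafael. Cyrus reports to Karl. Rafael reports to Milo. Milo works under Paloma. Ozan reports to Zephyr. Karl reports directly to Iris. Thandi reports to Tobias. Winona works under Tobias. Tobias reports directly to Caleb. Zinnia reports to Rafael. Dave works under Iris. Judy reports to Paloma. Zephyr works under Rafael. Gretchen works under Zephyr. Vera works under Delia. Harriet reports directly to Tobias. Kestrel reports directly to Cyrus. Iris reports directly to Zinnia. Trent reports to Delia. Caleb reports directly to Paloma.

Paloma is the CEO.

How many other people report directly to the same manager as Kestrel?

1

Kestrel reports to Cyrus. Cyrus's other direct reports are Ulf — 1 peer.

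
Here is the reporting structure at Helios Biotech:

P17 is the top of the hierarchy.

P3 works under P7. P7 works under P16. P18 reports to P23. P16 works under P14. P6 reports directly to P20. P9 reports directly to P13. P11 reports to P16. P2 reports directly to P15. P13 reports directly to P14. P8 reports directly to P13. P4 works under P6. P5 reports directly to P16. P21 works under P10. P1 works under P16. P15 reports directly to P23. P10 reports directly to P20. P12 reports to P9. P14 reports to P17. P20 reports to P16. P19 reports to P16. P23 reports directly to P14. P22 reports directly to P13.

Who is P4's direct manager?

P4 reports directly to P6.

P6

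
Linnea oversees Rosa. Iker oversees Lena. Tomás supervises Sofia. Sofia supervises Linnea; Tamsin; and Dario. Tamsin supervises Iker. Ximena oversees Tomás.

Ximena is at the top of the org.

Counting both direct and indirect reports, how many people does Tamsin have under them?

2

Tamsin directly manages Iker. Under Iker: Lena (1). That's 2 in total.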